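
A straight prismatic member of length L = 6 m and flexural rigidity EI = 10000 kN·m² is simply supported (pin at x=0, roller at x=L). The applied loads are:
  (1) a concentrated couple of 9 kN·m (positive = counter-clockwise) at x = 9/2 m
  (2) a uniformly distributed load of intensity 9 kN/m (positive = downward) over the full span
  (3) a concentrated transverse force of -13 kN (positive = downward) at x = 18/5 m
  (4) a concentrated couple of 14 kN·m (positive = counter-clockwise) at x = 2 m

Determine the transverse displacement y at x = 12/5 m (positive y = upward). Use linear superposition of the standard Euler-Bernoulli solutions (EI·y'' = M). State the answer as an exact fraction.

y(12/5) = -230883/25000000 m

Load 1 — applied couple M₀=9 kN·m at a=9/2 m (b=L-a=3/2):
  y_1 = (M₀x³/(6L)+C₁x)/EI  [x≤a] with C₁=M₀(3b²-L²)/(6L)=-117/16 = (9·(12/5)³/(6·6)+(-117/16)·(12/5))/10000 = -7047/5000000 m
Load 2 — uniform load w=9 kN/m over full span:
  y_2 = -wx(L³-2Lx²+x³)/(24EI) = -9·(12/5)·(6³-2·6·(12/5)²+(12/5)³)/(24·10000) = -22599/1562500 m
Load 3 — point force P=-13 kN at a=18/5 m (b=L-a=12/5):
  y_3 = -Pbx(L²-b²-x²)/(6LEI)  [x≤a] = -(-13)·(12/5)·(12/5)·(6²-(12/5)²-(12/5)²)/(6·6·10000) = 1989/390625 m
Load 4 — applied couple M₀=14 kN·m at a=2 m (b=L-a=4):
  y_4 = (M₀x³/(6L)-M₀(x-a)²/2+C₁x)/EI  [x>a] with C₁=M₀(3b²-L²)/(6L)=14/3 = (14·(12/5)³/(6·6)-14·((12/5)-2)²/2+(14/3)·(12/5))/10000 = 483/312500 m
Superposition: y = Σ y_i = -230883/25000000 m ≈ -0.009235 m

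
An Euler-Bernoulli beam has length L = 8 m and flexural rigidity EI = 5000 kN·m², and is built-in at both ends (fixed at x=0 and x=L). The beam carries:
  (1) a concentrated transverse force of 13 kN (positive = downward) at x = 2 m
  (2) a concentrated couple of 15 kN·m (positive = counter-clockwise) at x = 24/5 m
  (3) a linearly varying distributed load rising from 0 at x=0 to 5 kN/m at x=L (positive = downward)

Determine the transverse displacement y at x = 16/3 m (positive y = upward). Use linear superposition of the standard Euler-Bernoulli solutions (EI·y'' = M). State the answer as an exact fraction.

Load 1 — point force P=13 kN at a=2 m (b=L-a=6):
  y_1 = -Pa²(L-x)²(3bL-(3b+a)(L-x))/(6L³EI)  [x>a] = -13·2²·(8-(16/3))²·(3·6·8-(3·6+2)·(8-(16/3)))/(6·8³·5000) = -221/101250 m
Load 2 — applied couple M₀=15 kN·m at a=24/5 m (b=L-a=16/5):
  y_2 = (R_Ax³/6 - M_Ax²/2 - M₀(x-a)²/2)/EI  [x>a] with R_A=27/10, M_A=24/5 = ((27/10)·(16/3)³/6 - (24/5)·(16/3)²/2 - 15·((16/3)-(24/5))²/2)/5000 = -4/9375 m
Load 3 — triangular load w₀=5 kN/m (0→w₀ over full span):
  y_3 = -w₀x²(L-x)²(x+2L)/(120LEI) = -5·(16/3)²·(8-(16/3))²·((16/3)+2·8)/(120·8·5000) = -2048/455625 m
Superposition: y = Σ y_i = -32369/4556250 m ≈ -0.007104 m

y(16/3) = -32369/4556250 m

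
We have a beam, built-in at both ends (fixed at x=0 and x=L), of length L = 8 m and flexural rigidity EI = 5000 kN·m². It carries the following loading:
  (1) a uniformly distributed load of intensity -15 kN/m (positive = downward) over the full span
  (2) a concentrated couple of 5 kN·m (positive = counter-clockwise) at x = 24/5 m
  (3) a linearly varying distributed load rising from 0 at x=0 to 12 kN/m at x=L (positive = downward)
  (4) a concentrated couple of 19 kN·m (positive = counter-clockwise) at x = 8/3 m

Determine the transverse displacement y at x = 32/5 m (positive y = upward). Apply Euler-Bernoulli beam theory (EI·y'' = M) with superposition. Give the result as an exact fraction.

Load 1 — uniform load w=-15 kN/m over full span:
  y_1 = -wx²(L-x)²/(24EI) = -(-15)·(32/5)²·(8-(32/5))²/(24·5000) = 1024/78125 m
Load 2 — applied couple M₀=5 kN·m at a=24/5 m (b=L-a=16/5):
  y_2 = (R_Ax³/6 - M_Ax²/2 - M₀(x-a)²/2)/EI  [x>a] with R_A=9/10, M_A=8/5 = ((9/10)·(32/5)³/6 - (8/5)·(32/5)²/2 - 5·((32/5)-(24/5))²/2)/5000 = 12/390625 m
Load 3 — triangular load w₀=12 kN/m (0→w₀ over full span):
  y_3 = -w₀x²(L-x)²(x+2L)/(120LEI) = -12·(32/5)²·(8-(32/5))²·((32/5)+2·8)/(120·8·5000) = -57344/9765625 m
Load 4 — applied couple M₀=19 kN·m at a=8/3 m (b=L-a=16/3):
  y_4 = (R_Ax³/6 - M_Ax²/2 - M₀(x-a)²/2)/EI  [x>a] with R_A=19/6, M_A=0 = ((19/6)·(32/5)³/6 - 0·(32/5)²/2 - 19·((32/5)-(8/3))²/2)/5000 = 836/703125 m
Superposition: y = Σ y_i = 743104/87890625 m ≈ 0.008455 m

y(32/5) = 743104/87890625 m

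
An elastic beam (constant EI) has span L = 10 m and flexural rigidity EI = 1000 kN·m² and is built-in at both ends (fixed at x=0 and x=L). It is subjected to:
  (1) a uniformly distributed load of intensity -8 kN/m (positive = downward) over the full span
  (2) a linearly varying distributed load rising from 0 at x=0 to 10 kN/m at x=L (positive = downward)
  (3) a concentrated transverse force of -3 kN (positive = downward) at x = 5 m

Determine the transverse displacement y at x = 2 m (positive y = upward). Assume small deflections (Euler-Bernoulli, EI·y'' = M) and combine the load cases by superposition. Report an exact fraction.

Load 1 — uniform load w=-8 kN/m over full span:
  y_1 = -wx²(L-x)²/(24EI) = -(-8)·2²·(10-2)²/(24·1000) = 32/375 m
Load 2 — triangular load w₀=10 kN/m (0→w₀ over full span):
  y_2 = -w₀x²(L-x)²(x+2L)/(120LEI) = -10·2²·(10-2)²·(2+2·10)/(120·10·1000) = -88/1875 m
Load 3 — point force P=-3 kN at a=5 m (b=L-a=5):
  y_3 = -Pb²x²(3aL-(3a+b)x)/(6L³EI)  [x≤a] = -(-3)·5²·2²·(3·5·10-(3·5+5)·2)/(6·10³·1000) = 11/2000 m
Superposition: y = Σ y_i = 439/10000 m ≈ 0.043900 m

y(2) = 439/10000 m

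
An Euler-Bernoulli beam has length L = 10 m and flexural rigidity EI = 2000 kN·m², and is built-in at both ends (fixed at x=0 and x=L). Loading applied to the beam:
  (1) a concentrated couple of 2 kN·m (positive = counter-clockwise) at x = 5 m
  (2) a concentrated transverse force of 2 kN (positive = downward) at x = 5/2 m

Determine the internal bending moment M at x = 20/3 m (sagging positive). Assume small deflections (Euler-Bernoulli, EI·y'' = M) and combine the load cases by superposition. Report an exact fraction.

Load 1 — applied couple M₀=2 kN·m at a=5 m (b=L-a=5):
  M_1 = R_Ax - M_A - M₀  [x>a] with R_A=3/10, M_A=1/2 = (3/10)·(20/3) - (1/2) - 2 = -1/2 kN·m
Load 2 — point force P=2 kN at a=5/2 m (b=L-a=15/2):
  M_2 = Pa²(a+3b)(L-x)/L³ - Pa²b/L²  [x>a] = 2·(5/2)²·((5/2)+3·(15/2))·(10-(20/3))/10³ - 2·(5/2)²·(15/2)/10² = 5/48 kN·m
Superposition: M = Σ M_i = -19/48 kN·m ≈ -0.395833 kN·m

M(20/3) = -19/48 kN·m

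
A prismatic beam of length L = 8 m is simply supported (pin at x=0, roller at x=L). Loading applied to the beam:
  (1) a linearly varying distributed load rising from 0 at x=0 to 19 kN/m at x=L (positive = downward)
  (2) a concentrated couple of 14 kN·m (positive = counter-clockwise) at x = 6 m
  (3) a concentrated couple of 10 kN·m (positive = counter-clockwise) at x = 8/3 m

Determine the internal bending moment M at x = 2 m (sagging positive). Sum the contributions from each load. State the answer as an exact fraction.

M(2) = 107/2 kN·m

Load 1 — triangular load w₀=19 kN/m (0→w₀ over full span):
  M_1 = w₀Lx/6 - w₀x³/(6L) = 19·8·2/6 - 19·2³/(6·8) = 95/2 kN·m
Load 2 — applied couple M₀=14 kN·m at a=6 m (b=L-a=2):
  M_2 = M₀x/L  [x≤a] = 14·2/8 = 7/2 kN·m
Load 3 — applied couple M₀=10 kN·m at a=8/3 m (b=L-a=16/3):
  M_3 = M₀x/L  [x≤a] = 10·2/8 = 5/2 kN·m
Superposition: M = Σ M_i = 107/2 kN·m ≈ 53.500000 kN·m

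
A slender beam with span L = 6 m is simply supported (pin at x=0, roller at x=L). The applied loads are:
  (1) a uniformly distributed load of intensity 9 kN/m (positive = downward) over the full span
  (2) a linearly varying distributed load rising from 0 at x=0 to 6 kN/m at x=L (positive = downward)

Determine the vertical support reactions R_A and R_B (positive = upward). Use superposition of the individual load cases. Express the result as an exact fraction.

R_A = 33 kN, R_B = 39 kN

Load 1 — uniform load w=9 kN/m over full span:
  R_A = wL/2 = 9·6/2 = 27 kN
  R_B = wL/2 = 9·6/2 = 27 kN
Load 2 — triangular load w₀=6 kN/m (0→w₀ over full span):
  R_A = w₀L/6 = 6·6/6 = 6 kN
  R_B = w₀L/3 = 6·6/3 = 12 kN
Superposition: R_A = 33 kN, R_B = 39 kN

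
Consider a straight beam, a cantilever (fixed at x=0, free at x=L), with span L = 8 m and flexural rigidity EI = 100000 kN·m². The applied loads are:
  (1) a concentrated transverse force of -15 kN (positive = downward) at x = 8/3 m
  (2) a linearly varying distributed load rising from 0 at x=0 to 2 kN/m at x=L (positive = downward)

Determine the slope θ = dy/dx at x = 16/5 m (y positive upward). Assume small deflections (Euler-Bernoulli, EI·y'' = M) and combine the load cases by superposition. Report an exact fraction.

Load 1 — point force P=-15 kN at a=8/3 m (b=L-a=16/3):
  θ_1 = -Pa²/(2EI)  [x>a] = -(-15)·(8/3)²/(2·100000) = 1/1875 rad
Load 2 — triangular load w₀=2 kN/m (0→w₀ over full span):
  θ_2 = (w₀Lx²/4-w₀L²x/3-w₀x⁴/(24L))/EI = (2·8·(16/5)²/4-2·8²·(16/5)/3-2·(16/5)⁴/(24·8))/100000 = -1888/1953125 rad
Superposition: θ = Σ θ_i = -2539/5859375 rad ≈ -0.000433 rad

θ(16/5) = -2539/5859375 rad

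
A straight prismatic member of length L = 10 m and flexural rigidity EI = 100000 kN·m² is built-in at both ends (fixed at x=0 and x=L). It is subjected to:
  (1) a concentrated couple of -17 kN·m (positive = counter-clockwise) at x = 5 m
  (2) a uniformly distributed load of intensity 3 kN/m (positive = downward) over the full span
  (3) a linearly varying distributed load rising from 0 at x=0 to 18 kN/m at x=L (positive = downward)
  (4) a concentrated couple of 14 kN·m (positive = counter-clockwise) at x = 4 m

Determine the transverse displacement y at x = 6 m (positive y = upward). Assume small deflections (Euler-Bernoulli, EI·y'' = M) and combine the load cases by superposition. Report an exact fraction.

Load 1 — applied couple M₀=-17 kN·m at a=5 m (b=L-a=5):
  y_1 = (R_Ax³/6 - M_Ax²/2 - M₀(x-a)²/2)/EI  [x>a] with R_A=-51/20, M_A=-17/4 = ((-51/20)·6³/6 - (-17/4)·6²/2 - (-17)·(6-5)²/2)/100000 = -17/250000 m
Load 2 — uniform load w=3 kN/m over full span:
  y_2 = -wx²(L-x)²/(24EI) = -3·6²·(10-6)²/(24·100000) = -9/12500 m
Load 3 — triangular load w₀=18 kN/m (0→w₀ over full span):
  y_3 = -w₀x²(L-x)²(x+2L)/(120LEI) = -18·6²·(10-6)²·(6+2·10)/(120·10·100000) = -351/156250 m
Load 4 — applied couple M₀=14 kN·m at a=4 m (b=L-a=6):
  y_4 = (R_Ax³/6 - M_Ax²/2 - M₀(x-a)²/2)/EI  [x>a] with R_A=252/125, M_A=42/25 = ((252/125)·6³/6 - (42/25)·6²/2 - 14·(6-4)²/2)/100000 = 56/390625 m
Superposition: y = Σ y_i = -18069/6250000 m ≈ -0.002891 m

y(6) = -18069/6250000 m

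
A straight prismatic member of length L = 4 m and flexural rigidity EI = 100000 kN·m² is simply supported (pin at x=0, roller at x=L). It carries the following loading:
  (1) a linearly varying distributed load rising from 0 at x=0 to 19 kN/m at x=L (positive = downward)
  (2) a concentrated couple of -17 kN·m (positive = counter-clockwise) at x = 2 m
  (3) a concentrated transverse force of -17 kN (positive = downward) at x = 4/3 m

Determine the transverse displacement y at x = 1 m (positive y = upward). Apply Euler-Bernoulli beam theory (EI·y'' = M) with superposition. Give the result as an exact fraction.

Load 1 — triangular load w₀=19 kN/m (0→w₀ over full span):
  y_1 = -w₀x(7L⁴-10L²x²+3x⁴)/(360LEI) = -19·1·(7·4⁴-10·4²·1²+3·1⁴)/(360·4·100000) = -2071/9600000 m
Load 2 — applied couple M₀=-17 kN·m at a=2 m (b=L-a=2):
  y_2 = (M₀x³/(6L)+C₁x)/EI  [x≤a] with C₁=M₀(3b²-L²)/(6L)=17/6 = ((-17)·1³/(6·4)+(17/6)·1)/100000 = 17/800000 m
Load 3 — point force P=-17 kN at a=4/3 m (b=L-a=8/3):
  y_3 = -Pbx(L²-b²-x²)/(6LEI)  [x≤a] = -(-17)·(8/3)·1·(4²-(8/3)²-1²)/(6·4·100000) = 1207/8100000 m
Superposition: y = Σ y_i = -2357/51840000 m ≈ -0.000045 m

y(1) = -2357/51840000 m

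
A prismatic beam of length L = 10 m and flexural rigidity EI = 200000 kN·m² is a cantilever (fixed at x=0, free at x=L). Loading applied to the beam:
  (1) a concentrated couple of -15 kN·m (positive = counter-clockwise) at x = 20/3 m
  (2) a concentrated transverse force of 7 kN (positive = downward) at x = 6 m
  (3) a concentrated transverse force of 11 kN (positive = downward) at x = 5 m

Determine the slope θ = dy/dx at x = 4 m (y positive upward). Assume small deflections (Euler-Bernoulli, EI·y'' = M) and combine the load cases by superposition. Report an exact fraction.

θ(4) = -19/12500 rad

Load 1 — applied couple M₀=-15 kN·m at a=20/3 m (b=L-a=10/3):
  θ_1 = M₀x/EI  [x≤a] = (-15)·4/200000 = -3/10000 rad
Load 2 — point force P=7 kN at a=6 m (b=L-a=4):
  θ_2 = -Px(2a-x)/(2EI)  [x≤a] = -7·4·(2·6-4)/(2·200000) = -7/12500 rad
Load 3 — point force P=11 kN at a=5 m (b=L-a=5):
  θ_3 = -Px(2a-x)/(2EI)  [x≤a] = -11·4·(2·5-4)/(2·200000) = -33/50000 rad
Superposition: θ = Σ θ_i = -19/12500 rad ≈ -0.001520 rad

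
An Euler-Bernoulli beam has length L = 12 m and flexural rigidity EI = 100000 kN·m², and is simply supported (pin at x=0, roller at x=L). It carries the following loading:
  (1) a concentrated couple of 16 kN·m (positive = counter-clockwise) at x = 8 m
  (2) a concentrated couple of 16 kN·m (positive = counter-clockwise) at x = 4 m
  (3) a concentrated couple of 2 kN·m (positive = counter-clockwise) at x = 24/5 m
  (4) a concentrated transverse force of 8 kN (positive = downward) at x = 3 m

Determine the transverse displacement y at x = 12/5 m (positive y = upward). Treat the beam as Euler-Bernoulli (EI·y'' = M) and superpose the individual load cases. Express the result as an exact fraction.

Load 1 — applied couple M₀=16 kN·m at a=8 m (b=L-a=4):
  y_1 = (M₀x³/(6L)+C₁x)/EI  [x≤a] with C₁=M₀(3b²-L²)/(6L)=-64/3 = (16·(12/5)³/(6·12)+(-64/3)·(12/5))/100000 = -188/390625 m
Load 2 — applied couple M₀=16 kN·m at a=4 m (b=L-a=8):
  y_2 = (M₀x³/(6L)+C₁x)/EI  [x≤a] with C₁=M₀(3b²-L²)/(6L)=32/3 = (16·(12/5)³/(6·12)+(32/3)·(12/5))/100000 = 112/390625 m
Load 3 — applied couple M₀=2 kN·m at a=24/5 m (b=L-a=36/5):
  y_3 = (M₀x³/(6L)+C₁x)/EI  [x≤a] with C₁=M₀(3b²-L²)/(6L)=8/25 = (2·(12/5)³/(6·12)+(8/25)·(12/5))/100000 = 9/781250 m
Load 4 — point force P=8 kN at a=3 m (b=L-a=9):
  y_4 = -Pbx(L²-b²-x²)/(6LEI)  [x≤a] = -8·9·(12/5)·(12²-9²-(12/5)²)/(6·12·100000) = -4293/3125000 m
Superposition: y = Σ y_i = -973/625000 m ≈ -0.001557 m

y(12/5) = -973/625000 m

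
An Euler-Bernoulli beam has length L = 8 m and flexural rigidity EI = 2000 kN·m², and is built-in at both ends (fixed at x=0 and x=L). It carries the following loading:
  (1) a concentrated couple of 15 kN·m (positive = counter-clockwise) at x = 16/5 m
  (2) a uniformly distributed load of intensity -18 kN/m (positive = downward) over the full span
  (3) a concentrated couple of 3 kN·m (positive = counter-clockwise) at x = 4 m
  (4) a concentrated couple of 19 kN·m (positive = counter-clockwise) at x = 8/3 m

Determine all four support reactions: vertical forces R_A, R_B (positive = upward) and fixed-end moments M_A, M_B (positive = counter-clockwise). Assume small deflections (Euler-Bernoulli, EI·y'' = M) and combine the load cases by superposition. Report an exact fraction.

Load 1 — applied couple M₀=15 kN·m at a=16/5 m (b=L-a=24/5):
  R_A = 6M₀ab/L³ = 6·15·(16/5)·(24/5)/8³ = 27/10 kN
  M_A = M₀b(2a-b)/L² = 15·(24/5)·(2·(16/5)-(24/5))/8² = 9/5 kN·m
  R_B = -6M₀ab/L³ = -6·15·(16/5)·(24/5)/8³ = -27/10 kN
  M_B = M₀a(2b-a)/L² = 15·(16/5)·(2·(24/5)-(16/5))/8² = 24/5 kN·m
Load 2 — uniform load w=-18 kN/m over full span:
  R_A = wL/2 = (-18)·8/2 = -72 kN
  M_A = wL²/12 = (-18)·8²/12 = -96 kN·m
  R_B = wL/2 = (-18)·8/2 = -72 kN
  M_B = -wL²/12 = -(-18)·8²/12 = 96 kN·m
Load 3 — applied couple M₀=3 kN·m at a=4 m (b=L-a=4):
  R_A = 6M₀ab/L³ = 6·3·4·4/8³ = 9/16 kN
  M_A = M₀b(2a-b)/L² = 3·4·(2·4-4)/8² = 3/4 kN·m
  R_B = -6M₀ab/L³ = -6·3·4·4/8³ = -9/16 kN
  M_B = M₀a(2b-a)/L² = 3·4·(2·4-4)/8² = 3/4 kN·m
Load 4 — applied couple M₀=19 kN·m at a=8/3 m (b=L-a=16/3):
  R_A = 6M₀ab/L³ = 6·19·(8/3)·(16/3)/8³ = 19/6 kN
  M_A = M₀b(2a-b)/L² = 19·(16/3)·(2·(8/3)-(16/3))/8² = 0 kN·m
  R_B = -6M₀ab/L³ = -6·19·(8/3)·(16/3)/8³ = -19/6 kN
  M_B = M₀a(2b-a)/L² = 19·(8/3)·(2·(16/3)-(8/3))/8² = 19/3 kN·m
Superposition: R_A = -15737/240 kN, M_A = -1869/20 kN·m, R_B = -18823/240 kN, M_B = 6473/60 kN·m

R_A = -15737/240 kN, M_A = -1869/20 kN·m, R_B = -18823/240 kN, M_B = 6473/60 kN·m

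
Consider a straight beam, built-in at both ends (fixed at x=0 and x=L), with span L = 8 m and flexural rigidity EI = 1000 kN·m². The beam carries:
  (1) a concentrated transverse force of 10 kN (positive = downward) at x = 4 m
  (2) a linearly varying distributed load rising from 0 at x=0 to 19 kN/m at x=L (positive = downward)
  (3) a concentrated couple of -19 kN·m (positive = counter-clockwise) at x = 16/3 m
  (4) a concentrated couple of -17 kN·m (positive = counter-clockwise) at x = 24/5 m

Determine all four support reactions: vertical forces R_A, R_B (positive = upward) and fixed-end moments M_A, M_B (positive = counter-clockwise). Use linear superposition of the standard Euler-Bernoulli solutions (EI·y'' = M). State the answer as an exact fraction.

R_A = 1618/75 kN, M_A = 969/25 kN·m, R_B = 4832/75 kN, M_B = -1821/25 kN·m

Load 1 — point force P=10 kN at a=4 m (b=L-a=4):
  R_A = Pb²(3a+b)/L³ = 10·4²·(3·4+4)/8³ = 5 kN
  M_A = Pab²/L² = 10·4·4²/8² = 10 kN·m
  R_B = Pa²(a+3b)/L³ = 10·4²·(4+3·4)/8³ = 5 kN
  M_B = -Pa²b/L² = -10·4²·4/8² = -10 kN·m
Load 2 — triangular load w₀=19 kN/m (0→w₀ over full span):
  R_A = 3w₀L/20 = 3·19·8/20 = 114/5 kN
  M_A = w₀L²/30 = 19·8²/30 = 608/15 kN·m
  R_B = 7w₀L/20 = 7·19·8/20 = 266/5 kN
  M_B = -w₀L²/20 = -19·8²/20 = -304/5 kN·m
Load 3 — applied couple M₀=-19 kN·m at a=16/3 m (b=L-a=8/3):
  R_A = 6M₀ab/L³ = 6·(-19)·(16/3)·(8/3)/8³ = -19/6 kN
  M_A = M₀b(2a-b)/L² = (-19)·(8/3)·(2·(16/3)-(8/3))/8² = -19/3 kN·m
  R_B = -6M₀ab/L³ = -6·(-19)·(16/3)·(8/3)/8³ = 19/6 kN
  M_B = M₀a(2b-a)/L² = (-19)·(16/3)·(2·(8/3)-(16/3))/8² = 0 kN·m
Load 4 — applied couple M₀=-17 kN·m at a=24/5 m (b=L-a=16/5):
  R_A = 6M₀ab/L³ = 6·(-17)·(24/5)·(16/5)/8³ = -153/50 kN
  M_A = M₀b(2a-b)/L² = (-17)·(16/5)·(2·(24/5)-(16/5))/8² = -136/25 kN·m
  R_B = -6M₀ab/L³ = -6·(-17)·(24/5)·(16/5)/8³ = 153/50 kN
  M_B = M₀a(2b-a)/L² = (-17)·(24/5)·(2·(16/5)-(24/5))/8² = -51/25 kN·m
Superposition: R_A = 1618/75 kN, M_A = 969/25 kN·m, R_B = 4832/75 kN, M_B = -1821/25 kN·m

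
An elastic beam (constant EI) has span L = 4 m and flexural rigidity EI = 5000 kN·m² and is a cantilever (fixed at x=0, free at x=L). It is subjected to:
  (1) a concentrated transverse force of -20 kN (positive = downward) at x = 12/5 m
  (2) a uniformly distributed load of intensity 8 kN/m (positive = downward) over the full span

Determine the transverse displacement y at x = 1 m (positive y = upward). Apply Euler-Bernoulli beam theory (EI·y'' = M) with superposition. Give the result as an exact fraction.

y(1) = -19/15000 m

Load 1 — point force P=-20 kN at a=12/5 m (b=L-a=8/5):
  y_1 = -Px²(3a-x)/(6EI)  [x≤a] = -(-20)·1²·(3·(12/5)-1)/(6·5000) = 31/7500 m
Load 2 — uniform load w=8 kN/m over full span:
  y_2 = -wx²(x²-4Lx+6L²)/(24EI) = -8·1²·(1²-4·4·1+6·4²)/(24·5000) = -27/5000 m
Superposition: y = Σ y_i = -19/15000 m ≈ -0.001267 m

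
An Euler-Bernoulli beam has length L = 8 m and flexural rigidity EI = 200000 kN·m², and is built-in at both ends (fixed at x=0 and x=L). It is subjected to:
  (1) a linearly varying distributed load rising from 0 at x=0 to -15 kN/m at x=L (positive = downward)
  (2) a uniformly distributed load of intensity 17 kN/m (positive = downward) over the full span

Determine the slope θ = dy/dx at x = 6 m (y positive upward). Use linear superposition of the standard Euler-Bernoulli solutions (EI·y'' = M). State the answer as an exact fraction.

Load 1 — triangular load w₀=-15 kN/m (0→w₀ over full span):
  θ_1 = -w₀(2x(L-x)(L-2x)(x+2L)+x²(L-x)²)/(120LEI) = -(-15)·(2·6·(8-6)·(8-2·6)·(6+2·8)+6²·(8-6)²)/(120·8·200000) = -123/800000 rad
Load 2 — uniform load w=17 kN/m over full span:
  θ_2 = -wx(L-x)(L-2x)/(12EI) = -17·6·(8-6)·(8-2·6)/(12·200000) = 17/50000 rad
Superposition: θ = Σ θ_i = 149/800000 rad ≈ 0.000186 rad

θ(6) = 149/800000 rad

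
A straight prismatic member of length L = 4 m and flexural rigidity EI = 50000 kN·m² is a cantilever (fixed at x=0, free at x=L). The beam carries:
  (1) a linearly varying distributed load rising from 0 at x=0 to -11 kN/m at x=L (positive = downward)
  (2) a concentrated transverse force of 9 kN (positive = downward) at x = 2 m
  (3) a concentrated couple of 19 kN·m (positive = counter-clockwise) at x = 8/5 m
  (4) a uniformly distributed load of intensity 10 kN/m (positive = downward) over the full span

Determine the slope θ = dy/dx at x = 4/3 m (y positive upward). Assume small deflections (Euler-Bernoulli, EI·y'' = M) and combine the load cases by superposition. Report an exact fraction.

Load 1 — triangular load w₀=-11 kN/m (0→w₀ over full span):
  θ_1 = (w₀Lx²/4-w₀L²x/3-w₀x⁴/(24L))/EI = ((-11)·4·(4/3)²/4-(-11)·4²·(4/3)/3-(-11)·(4/3)⁴/(24·4))/50000 = 1793/1518750 rad
Load 2 — point force P=9 kN at a=2 m (b=L-a=2):
  θ_2 = -Px(2a-x)/(2EI)  [x≤a] = -9·(4/3)·(2·2-(4/3))/(2·50000) = -1/3125 rad
Load 3 — applied couple M₀=19 kN·m at a=8/5 m (b=L-a=12/5):
  θ_3 = M₀x/EI  [x≤a] = 19·(4/3)/50000 = 19/37500 rad
Load 4 — uniform load w=10 kN/m over full span:
  θ_4 = -wx(x²-3Lx+3L²)/(6EI) = -10·(4/3)·((4/3)²-3·4·(4/3)+3·4²)/(6·50000) = -76/50625 rad
Superposition: θ = Σ θ_i = -407/3037500 rad ≈ -0.000134 rad

θ(4/3) = -407/3037500 rad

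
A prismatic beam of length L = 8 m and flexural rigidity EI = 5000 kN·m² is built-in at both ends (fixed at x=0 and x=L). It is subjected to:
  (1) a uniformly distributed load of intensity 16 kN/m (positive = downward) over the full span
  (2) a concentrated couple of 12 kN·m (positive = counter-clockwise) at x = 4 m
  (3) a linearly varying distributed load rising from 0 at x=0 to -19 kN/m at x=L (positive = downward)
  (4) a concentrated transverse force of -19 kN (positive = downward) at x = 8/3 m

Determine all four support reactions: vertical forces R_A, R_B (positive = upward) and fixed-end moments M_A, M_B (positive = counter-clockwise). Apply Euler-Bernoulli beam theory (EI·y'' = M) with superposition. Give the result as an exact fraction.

Load 1 — uniform load w=16 kN/m over full span:
  R_A = wL/2 = 16·8/2 = 64 kN
  M_A = wL²/12 = 16·8²/12 = 256/3 kN·m
  R_B = wL/2 = 16·8/2 = 64 kN
  M_B = -wL²/12 = -16·8²/12 = -256/3 kN·m
Load 2 — applied couple M₀=12 kN·m at a=4 m (b=L-a=4):
  R_A = 6M₀ab/L³ = 6·12·4·4/8³ = 9/4 kN
  M_A = M₀b(2a-b)/L² = 12·4·(2·4-4)/8² = 3 kN·m
  R_B = -6M₀ab/L³ = -6·12·4·4/8³ = -9/4 kN
  M_B = M₀a(2b-a)/L² = 12·4·(2·4-4)/8² = 3 kN·m
Load 3 — triangular load w₀=-19 kN/m (0→w₀ over full span):
  R_A = 3w₀L/20 = 3·(-19)·8/20 = -114/5 kN
  M_A = w₀L²/30 = (-19)·8²/30 = -608/15 kN·m
  R_B = 7w₀L/20 = 7·(-19)·8/20 = -266/5 kN
  M_B = -w₀L²/20 = -(-19)·8²/20 = 304/5 kN·m
Load 4 — point force P=-19 kN at a=8/3 m (b=L-a=16/3):
  R_A = Pb²(3a+b)/L³ = (-19)·(16/3)²·(3·(8/3)+(16/3))/8³ = -380/27 kN
  M_A = Pab²/L² = (-19)·(8/3)·(16/3)²/8² = -608/27 kN·m
  R_B = Pa²(a+3b)/L³ = (-19)·(8/3)²·((8/3)+3·(16/3))/8³ = -133/27 kN
  M_B = -Pa²b/L² = -(-19)·(8/3)²·(16/3)/8² = 304/27 kN·m
Superposition: R_A = 15863/540 kN, M_A = 3413/135 kN·m, R_B = 1957/540 kN, M_B = -1387/135 kN·m

R_A = 15863/540 kN, M_A = 3413/135 kN·m, R_B = 1957/540 kN, M_B = -1387/135 kN·m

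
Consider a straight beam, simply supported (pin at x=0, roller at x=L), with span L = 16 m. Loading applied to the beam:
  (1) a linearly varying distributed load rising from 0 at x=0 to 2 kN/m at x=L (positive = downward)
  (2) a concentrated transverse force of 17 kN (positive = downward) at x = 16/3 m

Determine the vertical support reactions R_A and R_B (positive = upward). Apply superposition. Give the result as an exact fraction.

R_A = 50/3 kN, R_B = 49/3 kN

Load 1 — triangular load w₀=2 kN/m (0→w₀ over full span):
  R_A = w₀L/6 = 2·16/6 = 16/3 kN
  R_B = w₀L/3 = 2·16/3 = 32/3 kN
Load 2 — point force P=17 kN at a=16/3 m (b=L-a=32/3):
  R_A = Pb/L = 17·(32/3)/16 = 34/3 kN
  R_B = Pa/L = 17·(16/3)/16 = 17/3 kN
Superposition: R_A = 50/3 kN, R_B = 49/3 kN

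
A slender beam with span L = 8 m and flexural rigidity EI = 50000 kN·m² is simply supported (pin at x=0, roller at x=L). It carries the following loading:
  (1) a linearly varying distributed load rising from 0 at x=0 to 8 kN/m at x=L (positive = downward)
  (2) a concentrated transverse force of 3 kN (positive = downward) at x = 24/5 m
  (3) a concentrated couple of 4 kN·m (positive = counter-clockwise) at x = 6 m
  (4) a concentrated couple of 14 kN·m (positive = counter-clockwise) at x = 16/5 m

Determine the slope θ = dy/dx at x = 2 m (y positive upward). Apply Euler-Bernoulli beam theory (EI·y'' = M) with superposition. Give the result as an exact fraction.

Load 1 — triangular load w₀=8 kN/m (0→w₀ over full span):
  θ_1 = -w₀(7L⁴-30L²x²+15x⁴)/(360LEI) = -8·(7·8⁴-30·8²·2²+15·2⁴)/(360·8·50000) = -1327/1125000 rad
Load 2 — point force P=3 kN at a=24/5 m (b=L-a=16/5):
  θ_2 = -Pb(L²-b²-3x²)/(6LEI)  [x≤a] = -3·(16/5)·(8²-(16/5)²-3·2²)/(6·8·50000) = -261/1562500 rad
Load 3 — applied couple M₀=4 kN·m at a=6 m (b=L-a=2):
  θ_3 = (M₀x²/(2L)+C₁)/EI  [x≤a] with C₁=M₀(3b²-L²)/(6L)=-13/3 = (4·2²/(2·8)+(-13/3))/50000 = -1/15000 rad
Load 4 — applied couple M₀=14 kN·m at a=16/5 m (b=L-a=24/5):
  θ_4 = (M₀x²/(2L)+C₁)/EI  [x≤a] with C₁=M₀(3b²-L²)/(6L)=112/75 = (14·2²/(2·8)+(112/75))/50000 = 749/7500000 rad
Superposition: θ = Σ θ_i = -147757/112500000 rad ≈ -0.001313 rad

θ(2) = -147757/112500000 rad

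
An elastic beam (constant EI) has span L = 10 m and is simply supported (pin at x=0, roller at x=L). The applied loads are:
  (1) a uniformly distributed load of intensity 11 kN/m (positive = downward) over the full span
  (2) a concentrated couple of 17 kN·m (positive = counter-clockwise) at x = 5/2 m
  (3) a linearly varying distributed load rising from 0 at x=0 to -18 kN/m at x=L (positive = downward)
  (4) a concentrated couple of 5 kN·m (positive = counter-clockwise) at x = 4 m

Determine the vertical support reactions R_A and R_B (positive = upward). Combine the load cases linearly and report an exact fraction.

R_A = 136/5 kN, R_B = -36/5 kN

Load 1 — uniform load w=11 kN/m over full span:
  R_A = wL/2 = 11·10/2 = 55 kN
  R_B = wL/2 = 11·10/2 = 55 kN
Load 2 — applied couple M₀=17 kN·m at a=5/2 m (b=L-a=15/2):
  R_A = M₀/L = 17/10 kN
  R_B = -M₀/L = -17/10 kN
Load 3 — triangular load w₀=-18 kN/m (0→w₀ over full span):
  R_A = w₀L/6 = (-18)·10/6 = -30 kN
  R_B = w₀L/3 = (-18)·10/3 = -60 kN
Load 4 — applied couple M₀=5 kN·m at a=4 m (b=L-a=6):
  R_A = M₀/L = 5/10 = 1/2 kN
  R_B = -M₀/L = -5/10 = -1/2 kN
Superposition: R_A = 136/5 kN, R_B = -36/5 kN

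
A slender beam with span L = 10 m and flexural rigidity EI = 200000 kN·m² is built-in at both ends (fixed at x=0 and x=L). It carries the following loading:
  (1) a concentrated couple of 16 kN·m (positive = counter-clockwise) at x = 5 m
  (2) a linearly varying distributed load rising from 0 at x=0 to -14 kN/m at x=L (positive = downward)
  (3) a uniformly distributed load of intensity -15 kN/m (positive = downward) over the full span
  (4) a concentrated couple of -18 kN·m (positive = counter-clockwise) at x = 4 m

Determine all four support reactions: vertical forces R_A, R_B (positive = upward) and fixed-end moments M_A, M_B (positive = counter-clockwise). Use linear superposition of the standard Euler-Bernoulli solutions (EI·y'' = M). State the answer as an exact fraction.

R_A = -12024/125 kN, M_A = -12737/75 kN·m, R_B = -15476/125 kN, M_B = 4831/25 kN·m

Load 1 — applied couple M₀=16 kN·m at a=5 m (b=L-a=5):
  R_A = 6M₀ab/L³ = 6·16·5·5/10³ = 12/5 kN
  M_A = M₀b(2a-b)/L² = 16·5·(2·5-5)/10² = 4 kN·m
  R_B = -6M₀ab/L³ = -6·16·5·5/10³ = -12/5 kN
  M_B = M₀a(2b-a)/L² = 16·5·(2·5-5)/10² = 4 kN·m
Load 2 — triangular load w₀=-14 kN/m (0→w₀ over full span):
  R_A = 3w₀L/20 = 3·(-14)·10/20 = -21 kN
  M_A = w₀L²/30 = (-14)·10²/30 = -140/3 kN·m
  R_B = 7w₀L/20 = 7·(-14)·10/20 = -49 kN
  M_B = -w₀L²/20 = -(-14)·10²/20 = 70 kN·m
Load 3 — uniform load w=-15 kN/m over full span:
  R_A = wL/2 = (-15)·10/2 = -75 kN
  M_A = wL²/12 = (-15)·10²/12 = -125 kN·m
  R_B = wL/2 = (-15)·10/2 = -75 kN
  M_B = -wL²/12 = -(-15)·10²/12 = 125 kN·m
Load 4 — applied couple M₀=-18 kN·m at a=4 m (b=L-a=6):
  R_A = 6M₀ab/L³ = 6·(-18)·4·6/10³ = -324/125 kN
  M_A = M₀b(2a-b)/L² = (-18)·6·(2·4-6)/10² = -54/25 kN·m
  R_B = -6M₀ab/L³ = -6·(-18)·4·6/10³ = 324/125 kN
  M_B = M₀a(2b-a)/L² = (-18)·4·(2·6-4)/10² = -144/25 kN·m
Superposition: R_A = -12024/125 kN, M_A = -12737/75 kN·m, R_B = -15476/125 kN, M_B = 4831/25 kN·m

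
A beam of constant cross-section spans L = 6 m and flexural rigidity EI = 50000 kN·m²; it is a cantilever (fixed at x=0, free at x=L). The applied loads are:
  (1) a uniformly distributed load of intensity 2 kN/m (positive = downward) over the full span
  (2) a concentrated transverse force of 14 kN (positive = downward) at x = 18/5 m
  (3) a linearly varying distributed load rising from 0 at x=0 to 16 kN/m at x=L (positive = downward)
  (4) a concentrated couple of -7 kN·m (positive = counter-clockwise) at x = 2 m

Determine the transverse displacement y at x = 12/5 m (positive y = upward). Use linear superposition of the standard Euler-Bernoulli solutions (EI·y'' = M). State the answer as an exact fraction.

Load 1 — uniform load w=2 kN/m over full span:
  y_1 = -wx²(x²-4Lx+6L²)/(24EI) = -2·(12/5)²·((12/5)²-4·6·(12/5)+6·6²)/(24·50000) = -3078/1953125 m
Load 2 — point force P=14 kN at a=18/5 m (b=L-a=12/5):
  y_2 = -Px²(3a-x)/(6EI)  [x≤a] = -14·(12/5)²·(3·(18/5)-(12/5))/(6·50000) = -882/390625 m
Load 3 — triangular load w₀=16 kN/m (0→w₀ over full span):
  y_3 = (w₀Lx³/12-w₀L²x²/6-w₀x⁵/(120L))/EI = (16·6·(12/5)³/12-16·6²·(12/5)²/6-16·(12/5)⁵/(120·6))/50000 = -433728/48828125 m
Load 4 — applied couple M₀=-7 kN·m at a=2 m (b=L-a=4):
  y_4 = M₀a(2x-a)/(2EI)  [x>a] = (-7)·2·(2·(12/5)-2)/(2·50000) = -49/125000 m
Superposition: y = Σ y_i = -5120549/390625000 m ≈ -0.013109 m

y(12/5) = -5120549/390625000 m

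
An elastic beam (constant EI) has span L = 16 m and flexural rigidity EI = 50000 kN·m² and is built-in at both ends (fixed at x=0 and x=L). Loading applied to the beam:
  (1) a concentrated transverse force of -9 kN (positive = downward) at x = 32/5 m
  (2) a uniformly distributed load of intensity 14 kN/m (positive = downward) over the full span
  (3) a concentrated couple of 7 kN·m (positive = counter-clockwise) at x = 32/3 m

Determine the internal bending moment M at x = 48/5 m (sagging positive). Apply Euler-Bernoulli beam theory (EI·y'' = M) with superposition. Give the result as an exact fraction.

Load 1 — point force P=-9 kN at a=32/5 m (b=L-a=48/5):
  M_1 = Pa²(a+3b)(L-x)/L³ - Pa²b/L²  [x>a] = (-9)·(32/5)²·((32/5)+3·(48/5))·(16-(48/5))/16³ - (-9)·(32/5)²·(48/5)/16² = -4032/625 kN·m
Load 2 — uniform load w=14 kN/m over full span:
  M_2 = wLx/2 - wL²/12 - wx²/2 = 14·16·(48/5)/2 - 14·16²/12 - 14·(48/5)²/2 = 9856/75 kN·m
Load 3 — applied couple M₀=7 kN·m at a=32/3 m (b=L-a=16/3):
  M_3 = R_Ax - M_A  [x≤a] with R_A=7/12, M_A=7/3 = (7/12)·(48/5) - (7/3) = 49/15 kN·m
Superposition: M = Σ M_i = 80143/625 kN·m ≈ 128.228800 kN·m

M(48/5) = 80143/625 kN·m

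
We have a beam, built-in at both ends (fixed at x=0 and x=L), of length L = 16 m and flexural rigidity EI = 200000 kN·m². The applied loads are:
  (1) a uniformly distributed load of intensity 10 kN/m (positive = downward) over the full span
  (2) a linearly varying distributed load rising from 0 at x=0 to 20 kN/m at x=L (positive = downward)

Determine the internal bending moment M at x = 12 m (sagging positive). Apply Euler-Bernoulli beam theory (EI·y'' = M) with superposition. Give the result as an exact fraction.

Load 1 — uniform load w=10 kN/m over full span:
  M_1 = wLx/2 - wL²/12 - wx²/2 = 10·16·12/2 - 10·16²/12 - 10·12²/2 = 80/3 kN·m
Load 2 — triangular load w₀=20 kN/m (0→w₀ over full span):
  M_2 = 3w₀Lx/20 - w₀L²/30 - w₀x³/(6L) = 3·20·16·12/20 - 20·16²/30 - 20·12³/(6·16) = 136/3 kN·m
Superposition: M = Σ M_i = 72 kN·m ≈ 72.000000 kN·m

M(12) = 72 kN·m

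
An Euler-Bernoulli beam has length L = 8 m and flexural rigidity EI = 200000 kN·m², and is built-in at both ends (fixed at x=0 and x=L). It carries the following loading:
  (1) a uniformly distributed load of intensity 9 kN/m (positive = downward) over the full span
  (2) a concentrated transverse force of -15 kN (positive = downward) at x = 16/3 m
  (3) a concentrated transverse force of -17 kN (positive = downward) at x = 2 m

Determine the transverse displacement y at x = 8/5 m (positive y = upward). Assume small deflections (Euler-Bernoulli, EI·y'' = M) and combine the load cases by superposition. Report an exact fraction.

Load 1 — uniform load w=9 kN/m over full span:
  y_1 = -wx²(L-x)²/(24EI) = -9·(8/5)²·(8-(8/5))²/(24·200000) = -384/1953125 m
Load 2 — point force P=-15 kN at a=16/3 m (b=L-a=8/3):
  y_2 = -Pb²x²(3aL-(3a+b)x)/(6L³EI)  [x≤a] = -(-15)·(8/3)²·(8/5)²·(3·(16/3)·8-(3·(16/3)+(8/3))·(8/5))/(6·8³·200000) = 92/2109375 m
Load 3 — point force P=-17 kN at a=2 m (b=L-a=6):
  y_3 = -Pb²x²(3aL-(3a+b)x)/(6L³EI)  [x≤a] = -(-17)·6²·(8/5)²·(3·2·8-(3·2+6)·(8/5))/(6·8³·200000) = 459/6250000 m
Superposition: y = Σ y_i = -67123/843750000 m ≈ -0.000080 m

y(8/5) = -67123/843750000 m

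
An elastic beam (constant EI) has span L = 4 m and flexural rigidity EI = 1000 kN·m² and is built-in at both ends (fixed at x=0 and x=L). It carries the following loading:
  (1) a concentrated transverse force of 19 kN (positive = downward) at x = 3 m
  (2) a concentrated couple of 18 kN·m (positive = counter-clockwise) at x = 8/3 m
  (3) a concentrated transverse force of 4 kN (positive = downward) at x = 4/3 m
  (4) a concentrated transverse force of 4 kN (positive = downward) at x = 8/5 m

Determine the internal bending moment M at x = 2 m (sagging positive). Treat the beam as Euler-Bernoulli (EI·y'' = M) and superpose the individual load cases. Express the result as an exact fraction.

M(2) = 18979/1800 kN·m

Load 1 — point force P=19 kN at a=3 m (b=L-a=1):
  M_1 = Pb²(3a+b)x/L³ - Pab²/L²  [x≤a] = 19·1²·(3·3+1)·2/4³ - 19·3·1²/4² = 19/8 kN·m
Load 2 — applied couple M₀=18 kN·m at a=8/3 m (b=L-a=4/3):
  M_2 = R_Ax - M_A  [x≤a] with R_A=6, M_A=6 = 6·2 - 6 = 6 kN·m
Load 3 — point force P=4 kN at a=4/3 m (b=L-a=8/3):
  M_3 = Pa²(a+3b)(L-x)/L³ - Pa²b/L²  [x>a] = 4·(4/3)²·((4/3)+3·(8/3))·(4-2)/4³ - 4·(4/3)²·(8/3)/4² = 8/9 kN·m
Load 4 — point force P=4 kN at a=8/5 m (b=L-a=12/5):
  M_4 = Pa²(a+3b)(L-x)/L³ - Pa²b/L²  [x>a] = 4·(8/5)²·((8/5)+3·(12/5))·(4-2)/4³ - 4·(8/5)²·(12/5)/4² = 32/25 kN·m
Superposition: M = Σ M_i = 18979/1800 kN·m ≈ 10.543889 kN·m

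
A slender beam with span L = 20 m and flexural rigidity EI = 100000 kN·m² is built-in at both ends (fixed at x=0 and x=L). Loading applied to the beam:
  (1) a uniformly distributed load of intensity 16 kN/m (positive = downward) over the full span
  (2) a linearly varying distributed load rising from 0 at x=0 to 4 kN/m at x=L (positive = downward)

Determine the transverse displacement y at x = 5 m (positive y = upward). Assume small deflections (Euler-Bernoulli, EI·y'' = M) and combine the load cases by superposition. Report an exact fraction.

Load 1 — uniform load w=16 kN/m over full span:
  y_1 = -wx²(L-x)²/(24EI) = -16·5²·(20-5)²/(24·100000) = -3/80 m
Load 2 — triangular load w₀=4 kN/m (0→w₀ over full span):
  y_2 = -w₀x²(L-x)²(x+2L)/(120LEI) = -4·5²·(20-5)²·(5+2·20)/(120·20·100000) = -27/6400 m
Superposition: y = Σ y_i = -267/6400 m ≈ -0.041719 m

y(5) = -267/6400 m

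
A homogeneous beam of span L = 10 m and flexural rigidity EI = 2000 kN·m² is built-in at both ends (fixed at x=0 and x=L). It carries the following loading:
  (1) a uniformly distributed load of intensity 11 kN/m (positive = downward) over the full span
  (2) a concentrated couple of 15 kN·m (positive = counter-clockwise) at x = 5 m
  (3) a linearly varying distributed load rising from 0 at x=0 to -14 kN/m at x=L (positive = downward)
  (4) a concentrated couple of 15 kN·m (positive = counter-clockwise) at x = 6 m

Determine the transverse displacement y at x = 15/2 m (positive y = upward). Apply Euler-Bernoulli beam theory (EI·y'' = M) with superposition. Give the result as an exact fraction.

y(15/2) = -87/4096 m

Load 1 — uniform load w=11 kN/m over full span:
  y_1 = -wx²(L-x)²/(24EI) = -11·(15/2)²·(10-(15/2))²/(24·2000) = -165/2048 m
Load 2 — applied couple M₀=15 kN·m at a=5 m (b=L-a=5):
  y_2 = (R_Ax³/6 - M_Ax²/2 - M₀(x-a)²/2)/EI  [x>a] with R_A=9/4, M_A=15/4 = ((9/4)·(15/2)³/6 - (15/4)·(15/2)²/2 - 15·((15/2)-5)²/2)/2000 = 3/1024 m
Load 3 — triangular load w₀=-14 kN/m (0→w₀ over full span):
  y_3 = -w₀x²(L-x)²(x+2L)/(120LEI) = -(-14)·(15/2)²·(10-(15/2))²·((15/2)+2·10)/(120·10·2000) = 231/4096 m
Load 4 — applied couple M₀=15 kN·m at a=6 m (b=L-a=4):
  y_4 = (R_Ax³/6 - M_Ax²/2 - M₀(x-a)²/2)/EI  [x>a] with R_A=54/25, M_A=24/5 = ((54/25)·(15/2)³/6 - (24/5)·(15/2)²/2 - 15·((15/2)-6)²/2)/2000 = 0 m
Superposition: y = Σ y_i = -87/4096 m ≈ -0.021240 m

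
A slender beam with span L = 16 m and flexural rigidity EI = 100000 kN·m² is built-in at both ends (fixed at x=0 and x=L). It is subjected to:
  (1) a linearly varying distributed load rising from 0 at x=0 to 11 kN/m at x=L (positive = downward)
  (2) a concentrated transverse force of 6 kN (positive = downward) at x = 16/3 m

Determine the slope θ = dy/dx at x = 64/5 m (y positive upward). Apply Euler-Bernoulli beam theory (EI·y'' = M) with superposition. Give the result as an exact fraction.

Load 1 — triangular load w₀=11 kN/m (0→w₀ over full span):
  θ_1 = -w₀(2x(L-x)(L-2x)(x+2L)+x²(L-x)²)/(120LEI) = -11·(2·(64/5)·(16-(64/5))·(16-2·(64/5))·((64/5)+2·16)+(64/5)²·(16-(64/5))²)/(120·16·100000) = 11264/5859375 rad
Load 2 — point force P=6 kN at a=16/3 m (b=L-a=32/3):
  θ_2 = Pa²(L-x)(2bL-(3b+a)(L-x))/(2L³EI)  [x>a] = 6·(16/3)²·(16-(64/5))·(2·(32/3)·16-(3·(32/3)+(16/3))·(16-(64/5)))/(2·16³·100000) = 104/703125 rad
Superposition: θ = Σ θ_i = 36392/17578125 rad ≈ 0.002070 rad

θ(64/5) = 36392/17578125 rad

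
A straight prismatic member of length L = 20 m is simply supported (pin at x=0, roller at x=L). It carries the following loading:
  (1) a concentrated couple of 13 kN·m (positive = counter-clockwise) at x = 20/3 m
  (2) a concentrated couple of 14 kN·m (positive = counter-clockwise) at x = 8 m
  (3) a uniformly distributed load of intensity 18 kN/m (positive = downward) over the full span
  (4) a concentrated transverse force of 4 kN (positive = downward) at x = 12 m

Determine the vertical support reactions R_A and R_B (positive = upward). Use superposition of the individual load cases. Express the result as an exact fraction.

Load 1 — applied couple M₀=13 kN·m at a=20/3 m (b=L-a=40/3):
  R_A = M₀/L = 13/20 kN
  R_B = -M₀/L = -13/20 kN
Load 2 — applied couple M₀=14 kN·m at a=8 m (b=L-a=12):
  R_A = M₀/L = 14/20 = 7/10 kN
  R_B = -M₀/L = -14/20 = -7/10 kN
Load 3 — uniform load w=18 kN/m over full span:
  R_A = wL/2 = 18·20/2 = 180 kN
  R_B = wL/2 = 18·20/2 = 180 kN
Load 4 — point force P=4 kN at a=12 m (b=L-a=8):
  R_A = Pb/L = 4·8/20 = 8/5 kN
  R_B = Pa/L = 4·12/20 = 12/5 kN
Superposition: R_A = 3659/20 kN, R_B = 3621/20 kN

R_A = 3659/20 kN, R_B = 3621/20 kN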